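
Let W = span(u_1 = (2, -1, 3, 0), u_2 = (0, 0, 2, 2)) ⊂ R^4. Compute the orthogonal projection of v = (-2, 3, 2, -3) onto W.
proj_W(v) = (2/19, -1/19, -8/19, -11/19)

Set up U = [u_1 | ... | u_2] ∈ R^(4×2). The projector onto W = col(U) is P = U (U^T U)^(-1) U^T.
Compute U^T U =
  [14, 6]
  [6, 8],
and U^T v = (-1, -2).
Solve U^T U · c = U^T v for the coefficients: c = (1/19, -11/38). The projection is proj_W(v) = U c.
Check: (v - proj_W(v)) · u_1 = 0  (should be 0).
Check: (v - proj_W(v)) · u_2 = 0  (should be 0).
Result: proj_W(v) = (2/19, -1/19, -8/19, -11/19).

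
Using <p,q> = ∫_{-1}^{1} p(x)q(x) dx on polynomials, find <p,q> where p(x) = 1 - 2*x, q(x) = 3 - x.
<p,q> = 22/3

Expand the product: p(x)·q(x) = 2*x^2 - 7*x + 3.
∫_{-1}^{1} of each monomial x^k gives [2/(k+1) if k even, 0 if k odd]. Integrating term-by-term (or equivalently evaluating the antiderivative F(x) = 2*x^3/3 - 7*x^2/2 + 3*x at the endpoints):
  F(1) − F(−1) = 1/6 − (-43/6) = 22/3.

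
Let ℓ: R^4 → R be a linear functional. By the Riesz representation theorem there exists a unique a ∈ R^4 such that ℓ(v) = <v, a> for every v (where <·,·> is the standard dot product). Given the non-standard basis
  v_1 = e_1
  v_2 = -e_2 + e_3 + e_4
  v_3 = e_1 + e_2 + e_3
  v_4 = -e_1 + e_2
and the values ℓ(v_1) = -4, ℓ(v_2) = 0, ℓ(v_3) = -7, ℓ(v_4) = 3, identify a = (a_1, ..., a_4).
a = (-4, -1, -2, 1)

Write a = (a_1, ..., a_4) in the standard basis. For each basis vector v_i, ℓ(v_i) = <v_i, a> is a linear equation in the a_j's. Collect the n equations into a matrix system V a = ℓ, where row i of V is v_i (expressed in the standard basis). Since V is invertible (lower-triangular with 1s on the diagonal, up to permutation), solve by back-substitution:
  V =
[[1, 0, 0, 0],
 [0, -1, 1, 1],
 [1, 1, 1, 0],
 [-1, 1, 0, 0]]
  V a = (-4, 0, -7, 3)
Solving gives a = (-4, -1, -2, 1).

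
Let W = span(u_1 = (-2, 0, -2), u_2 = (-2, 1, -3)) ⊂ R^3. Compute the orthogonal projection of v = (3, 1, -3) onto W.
proj_W(v) = (4/3, 8/3, -4/3)

Set up U = [u_1 | ... | u_2] ∈ R^(3×2). The projector onto W = col(U) is P = U (U^T U)^(-1) U^T.
Compute U^T U =
  [8, 10]
  [10, 14],
and U^T v = (0, 4).
Solve U^T U · c = U^T v for the coefficients: c = (-10/3, 8/3). The projection is proj_W(v) = U c.
Check: (v - proj_W(v)) · u_1 = 0  (should be 0).
Check: (v - proj_W(v)) · u_2 = 0  (should be 0).
Result: proj_W(v) = (4/3, 8/3, -4/3).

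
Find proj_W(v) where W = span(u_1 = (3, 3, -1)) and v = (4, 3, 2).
proj_W(v) = (3, 3, -1)

Set up U = [u_1 | ... | u_1] ∈ R^(3×1). The projector onto W = col(U) is P = U (U^T U)^(-1) U^T.
Compute U^T U =
  [19],
and U^T v = (19).
Solve U^T U · c = U^T v for the coefficients: c = (1). The projection is proj_W(v) = U c.
Check: (v - proj_W(v)) · u_1 = 0  (should be 0).
Result: proj_W(v) = (3, 3, -1).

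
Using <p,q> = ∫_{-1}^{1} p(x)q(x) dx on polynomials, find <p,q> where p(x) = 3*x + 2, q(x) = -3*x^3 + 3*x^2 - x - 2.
<p,q> = -48/5

Expand the product: p(x)·q(x) = -9*x^4 + 3*x^3 + 3*x^2 - 8*x - 4.
∫_{-1}^{1} of each monomial x^k gives [2/(k+1) if k even, 0 if k odd]. Integrating term-by-term (or equivalently evaluating the antiderivative F(x) = -9*x^5/5 + 3*x^4/4 + x^3 - 4*x^2 - 4*x at the endpoints):
  F(1) − F(−1) = -161/20 − (31/20) = -48/5.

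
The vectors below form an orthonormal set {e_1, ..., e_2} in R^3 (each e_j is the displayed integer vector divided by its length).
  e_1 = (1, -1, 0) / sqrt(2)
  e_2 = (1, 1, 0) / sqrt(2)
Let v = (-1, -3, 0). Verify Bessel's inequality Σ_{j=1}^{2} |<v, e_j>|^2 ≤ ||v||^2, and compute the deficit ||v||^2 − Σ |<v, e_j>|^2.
Σ |<v, e_j>|^2 = 10; ||v||^2 = 10; deficit = 0

Write each e_j = u_j / sqrt(<u_j, u_j>) where u_j is the displayed integer vector. Then <v, e_j> = <v, u_j> / sqrt(<u_j, u_j>), so |<v, e_j>|^2 = <v, u_j>^2 / <u_j, u_j>.
Coefficients: <v, e_1> = 2/sqrt(2), <v, e_2> = -4/sqrt(2).
Square and sum: Σ |<v, e_j>|^2 = 10.
Compute ||v||^2 = v·v = 10.
Deficit = 10 − 10 = 0 ≥ 0, confirming Bessel's inequality. (The deficit equals ||v − Σ <v,e_j> e_j||^2, the squared distance from v to span{e_j}.)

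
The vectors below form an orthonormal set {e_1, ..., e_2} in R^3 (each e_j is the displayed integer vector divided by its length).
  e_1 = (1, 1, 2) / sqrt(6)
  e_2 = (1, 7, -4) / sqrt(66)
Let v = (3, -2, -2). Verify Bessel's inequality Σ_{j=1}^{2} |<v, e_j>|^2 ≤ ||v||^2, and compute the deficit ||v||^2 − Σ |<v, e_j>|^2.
Σ |<v, e_j>|^2 = 18/11; ||v||^2 = 17; deficit = 169/11

Write each e_j = u_j / sqrt(<u_j, u_j>) where u_j is the displayed integer vector. Then <v, e_j> = <v, u_j> / sqrt(<u_j, u_j>), so |<v, e_j>|^2 = <v, u_j>^2 / <u_j, u_j>.
Coefficients: <v, e_1> = -3/sqrt(6), <v, e_2> = -3/sqrt(66).
Square and sum: Σ |<v, e_j>|^2 = 18/11.
Compute ||v||^2 = v·v = 17.
Deficit = 17 − 18/11 = 169/11 ≥ 0, confirming Bessel's inequality. (The deficit equals ||v − Σ <v,e_j> e_j||^2, the squared distance from v to span{e_j}.)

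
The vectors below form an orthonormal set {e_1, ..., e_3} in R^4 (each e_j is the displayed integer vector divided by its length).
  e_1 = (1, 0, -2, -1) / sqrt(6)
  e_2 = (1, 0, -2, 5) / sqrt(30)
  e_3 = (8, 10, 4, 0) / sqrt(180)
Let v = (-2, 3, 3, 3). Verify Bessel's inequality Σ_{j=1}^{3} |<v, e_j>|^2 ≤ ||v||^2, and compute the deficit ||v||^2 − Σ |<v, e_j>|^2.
Σ |<v, e_j>|^2 = 230/9; ||v||^2 = 31; deficit = 49/9

Write each e_j = u_j / sqrt(<u_j, u_j>) where u_j is the displayed integer vector. Then <v, e_j> = <v, u_j> / sqrt(<u_j, u_j>), so |<v, e_j>|^2 = <v, u_j>^2 / <u_j, u_j>.
Coefficients: <v, e_1> = -11/sqrt(6), <v, e_2> = 7/sqrt(30), <v, e_3> = 26/sqrt(180).
Square and sum: Σ |<v, e_j>|^2 = 230/9.
Compute ||v||^2 = v·v = 31.
Deficit = 31 − 230/9 = 49/9 ≥ 0, confirming Bessel's inequality. (The deficit equals ||v − Σ <v,e_j> e_j||^2, the squared distance from v to span{e_j}.)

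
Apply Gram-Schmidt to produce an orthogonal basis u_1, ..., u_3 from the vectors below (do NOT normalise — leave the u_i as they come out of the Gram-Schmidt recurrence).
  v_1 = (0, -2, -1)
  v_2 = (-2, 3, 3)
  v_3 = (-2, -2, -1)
Orthogonal basis:
  u_1 = (0, -2, -1)
  u_2 = (-2, -3/5, 6/5)
  u_3 = (-18/29, 12/29, -24/29)

Apply the Gram-Schmidt recurrence
  u_1 = v_1
  u_i = v_i − Σ_{j<i} ((v_i · u_j) / (u_j · u_j)) · u_j.

Step by step this gives:
  u_1 = (0, -2, -1)
  u_2 = (-2, -3/5, 6/5)
  u_3 = (-18/29, 12/29, -24/29)

Orthogonality check:
  u_2 · u_1 = 0 (should be 0)
  u_3 · u_1 = 0 (should be 0)
  u_3 · u_2 = 0 (should be 0)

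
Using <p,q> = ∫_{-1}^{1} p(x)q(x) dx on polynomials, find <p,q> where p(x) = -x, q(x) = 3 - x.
<p,q> = 2/3

Expand the product: p(x)·q(x) = x^2 - 3*x.
∫_{-1}^{1} of each monomial x^k gives [2/(k+1) if k even, 0 if k odd]. Integrating term-by-term (or equivalently evaluating the antiderivative F(x) = x^3/3 - 3*x^2/2 at the endpoints):
  F(1) − F(−1) = -7/6 − (-11/6) = 2/3.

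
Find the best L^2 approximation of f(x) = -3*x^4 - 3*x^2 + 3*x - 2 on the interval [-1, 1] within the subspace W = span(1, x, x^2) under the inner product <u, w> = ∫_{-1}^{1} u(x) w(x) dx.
g(x) = -39*x^2/7 + 3*x - 61/35

The best approximation g ∈ W is the orthogonal projection of f onto W. Writing g = a_0 + a_1 x + a_2 x^2, the coefficients solve the normal equations G · a = b where
  G_{ij} = <φ_i, φ_j> and b_i = <f, φ_i>, with φ_0 = 1, φ_1 = x, φ_2 = x^2.
G =
  [2, 0, 2/3]
  [0, 2/3, 0]
  [2/3, 0, 2/5],
b = (-36/5, 2, -356/105).
Solving gives a_0 = -61/35, a_1 = 3, a_2 = -39/7, so
  g(x) = -39*x^2/7 + 3*x - 61/35.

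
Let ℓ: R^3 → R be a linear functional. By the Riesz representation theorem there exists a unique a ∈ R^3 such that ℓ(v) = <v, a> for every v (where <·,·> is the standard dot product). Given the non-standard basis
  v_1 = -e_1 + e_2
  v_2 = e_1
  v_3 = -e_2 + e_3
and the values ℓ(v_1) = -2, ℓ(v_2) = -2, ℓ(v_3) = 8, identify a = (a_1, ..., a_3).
a = (-2, -4, 4)

Write a = (a_1, ..., a_3) in the standard basis. For each basis vector v_i, ℓ(v_i) = <v_i, a> is a linear equation in the a_j's. Collect the n equations into a matrix system V a = ℓ, where row i of V is v_i (expressed in the standard basis). Since V is invertible (lower-triangular with 1s on the diagonal, up to permutation), solve by back-substitution:
  V =
[[-1, 1, 0],
 [1, 0, 0],
 [0, -1, 1]]
  V a = (-2, -2, 8)
Solving gives a = (-2, -4, 4).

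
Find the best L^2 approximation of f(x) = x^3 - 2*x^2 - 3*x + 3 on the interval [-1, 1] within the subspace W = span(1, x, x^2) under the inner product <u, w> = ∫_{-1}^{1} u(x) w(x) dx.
g(x) = -2*x^2 - 12*x/5 + 3

The best approximation g ∈ W is the orthogonal projection of f onto W. Writing g = a_0 + a_1 x + a_2 x^2, the coefficients solve the normal equations G · a = b where
  G_{ij} = <φ_i, φ_j> and b_i = <f, φ_i>, with φ_0 = 1, φ_1 = x, φ_2 = x^2.
G =
  [2, 0, 2/3]
  [0, 2/3, 0]
  [2/3, 0, 2/5],
b = (14/3, -8/5, 6/5).
Solving gives a_0 = 3, a_1 = -12/5, a_2 = -2, so
  g(x) = -2*x^2 - 12*x/5 + 3.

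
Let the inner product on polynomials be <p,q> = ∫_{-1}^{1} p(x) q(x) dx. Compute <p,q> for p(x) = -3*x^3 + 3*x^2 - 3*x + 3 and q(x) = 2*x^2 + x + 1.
<p,q> = 56/5

Expand the product: p(x)·q(x) = -6*x^5 + 3*x^4 - 6*x^3 + 6*x^2 + 3.
∫_{-1}^{1} of each monomial x^k gives [2/(k+1) if k even, 0 if k odd]. Integrating term-by-term (or equivalently evaluating the antiderivative F(x) = -x^6 + 3*x^5/5 - 3*x^4/2 + 2*x^3 + 3*x at the endpoints):
  F(1) − F(−1) = 31/10 − (-81/10) = 56/5.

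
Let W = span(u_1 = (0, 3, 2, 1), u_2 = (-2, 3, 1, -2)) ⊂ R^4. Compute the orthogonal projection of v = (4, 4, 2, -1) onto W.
proj_W(v) = (46/171, 175/57, 373/171, 244/171)

Set up U = [u_1 | ... | u_2] ∈ R^(4×2). The projector onto W = col(U) is P = U (U^T U)^(-1) U^T.
Compute U^T U =
  [14, 9]
  [9, 18],
and U^T v = (15, 8).
Solve U^T U · c = U^T v for the coefficients: c = (22/19, -23/171). The projection is proj_W(v) = U c.
Check: (v - proj_W(v)) · u_1 = 0  (should be 0).
Check: (v - proj_W(v)) · u_2 = 0  (should be 0).
Result: proj_W(v) = (46/171, 175/57, 373/171, 244/171).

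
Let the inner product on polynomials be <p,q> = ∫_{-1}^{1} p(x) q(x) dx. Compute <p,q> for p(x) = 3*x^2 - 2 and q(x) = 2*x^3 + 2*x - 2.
<p,q> = 4

Expand the product: p(x)·q(x) = 6*x^5 + 2*x^3 - 6*x^2 - 4*x + 4.
∫_{-1}^{1} of each monomial x^k gives [2/(k+1) if k even, 0 if k odd]. Integrating term-by-term (or equivalently evaluating the antiderivative F(x) = x^6 + x^4/2 - 2*x^3 - 2*x^2 + 4*x at the endpoints):
  F(1) − F(−1) = 3/2 − (-5/2) = 4.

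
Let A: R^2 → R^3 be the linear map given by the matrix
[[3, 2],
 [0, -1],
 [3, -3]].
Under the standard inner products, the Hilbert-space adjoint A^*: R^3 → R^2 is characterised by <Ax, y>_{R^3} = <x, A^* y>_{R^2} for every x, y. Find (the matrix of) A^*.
A^* = A^T =
[[3, 0, 3],
 [2, -1, -3]]

For real matrices with standard dot products, the defining identity <Ax, y> = <x, A^* y> gives (Ax)^T y = x^T (A^*) y, i.e. x^T A^T y = x^T (A^*) y. Since this holds for all x, y, we must have A^* = A^T. Therefore
A^* =
[[3, 0, 3],
 [2, -1, -3]].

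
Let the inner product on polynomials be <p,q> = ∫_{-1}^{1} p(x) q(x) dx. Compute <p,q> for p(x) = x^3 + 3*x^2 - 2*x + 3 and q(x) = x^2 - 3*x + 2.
<p,q> = 22

Expand the product: p(x)·q(x) = x^5 - 9*x^3 + 15*x^2 - 13*x + 6.
∫_{-1}^{1} of each monomial x^k gives [2/(k+1) if k even, 0 if k odd]. Integrating term-by-term (or equivalently evaluating the antiderivative F(x) = x^6/6 - 9*x^4/4 + 5*x^3 - 13*x^2/2 + 6*x at the endpoints):
  F(1) − F(−1) = 29/12 − (-235/12) = 22.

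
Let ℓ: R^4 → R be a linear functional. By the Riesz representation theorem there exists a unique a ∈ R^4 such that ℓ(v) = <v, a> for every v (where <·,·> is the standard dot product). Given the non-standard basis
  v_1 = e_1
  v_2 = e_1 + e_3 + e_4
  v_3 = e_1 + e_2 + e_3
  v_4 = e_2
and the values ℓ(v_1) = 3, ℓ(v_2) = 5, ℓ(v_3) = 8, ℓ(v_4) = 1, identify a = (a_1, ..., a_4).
a = (3, 1, 4, -2)

Write a = (a_1, ..., a_4) in the standard basis. For each basis vector v_i, ℓ(v_i) = <v_i, a> is a linear equation in the a_j's. Collect the n equations into a matrix system V a = ℓ, where row i of V is v_i (expressed in the standard basis). Since V is invertible (lower-triangular with 1s on the diagonal, up to permutation), solve by back-substitution:
  V =
[[1, 0, 0, 0],
 [1, 0, 1, 1],
 [1, 1, 1, 0],
 [0, 1, 0, 0]]
  V a = (3, 5, 8, 1)
Solving gives a = (3, 1, 4, -2).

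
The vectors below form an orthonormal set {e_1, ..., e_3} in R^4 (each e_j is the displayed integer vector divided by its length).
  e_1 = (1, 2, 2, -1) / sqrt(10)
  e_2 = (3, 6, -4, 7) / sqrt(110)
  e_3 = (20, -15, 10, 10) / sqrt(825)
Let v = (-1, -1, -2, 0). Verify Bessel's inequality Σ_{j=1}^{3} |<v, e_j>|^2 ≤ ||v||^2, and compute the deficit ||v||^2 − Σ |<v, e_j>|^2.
Σ |<v, e_j>|^2 = 17/3; ||v||^2 = 6; deficit = 1/3

Write each e_j = u_j / sqrt(<u_j, u_j>) where u_j is the displayed integer vector. Then <v, e_j> = <v, u_j> / sqrt(<u_j, u_j>), so |<v, e_j>|^2 = <v, u_j>^2 / <u_j, u_j>.
Coefficients: <v, e_1> = -7/sqrt(10), <v, e_2> = -1/sqrt(110), <v, e_3> = -25/sqrt(825).
Square and sum: Σ |<v, e_j>|^2 = 17/3.
Compute ||v||^2 = v·v = 6.
Deficit = 6 − 17/3 = 1/3 ≥ 0, confirming Bessel's inequality. (The deficit equals ||v − Σ <v,e_j> e_j||^2, the squared distance from v to span{e_j}.)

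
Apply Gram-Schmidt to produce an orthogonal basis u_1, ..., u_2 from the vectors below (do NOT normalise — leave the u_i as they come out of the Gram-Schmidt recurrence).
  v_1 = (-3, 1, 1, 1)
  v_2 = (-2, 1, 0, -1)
Orthogonal basis:
  u_1 = (-3, 1, 1, 1)
  u_2 = (-1/2, 1/2, -1/2, -3/2)

Apply the Gram-Schmidt recurrence
  u_1 = v_1
  u_i = v_i − Σ_{j<i} ((v_i · u_j) / (u_j · u_j)) · u_j.

Step by step this gives:
  u_1 = (-3, 1, 1, 1)
  u_2 = (-1/2, 1/2, -1/2, -3/2)

Orthogonality check:
  u_2 · u_1 = 0 (should be 0)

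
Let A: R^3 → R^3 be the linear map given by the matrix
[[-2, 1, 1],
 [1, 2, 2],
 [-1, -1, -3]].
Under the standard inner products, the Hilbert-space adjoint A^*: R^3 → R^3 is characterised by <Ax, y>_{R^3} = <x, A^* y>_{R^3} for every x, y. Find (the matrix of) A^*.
A^* = A^T =
[[-2, 1, -1],
 [1, 2, -1],
 [1, 2, -3]]

For real matrices with standard dot products, the defining identity <Ax, y> = <x, A^* y> gives (Ax)^T y = x^T (A^*) y, i.e. x^T A^T y = x^T (A^*) y. Since this holds for all x, y, we must have A^* = A^T. Therefore
A^* =
[[-2, 1, -1],
 [1, 2, -1],
 [1, 2, -3]].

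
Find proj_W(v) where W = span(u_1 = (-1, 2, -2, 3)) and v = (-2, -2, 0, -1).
proj_W(v) = (5/18, -5/9, 5/9, -5/6)

Set up U = [u_1 | ... | u_1] ∈ R^(4×1). The projector onto W = col(U) is P = U (U^T U)^(-1) U^T.
Compute U^T U =
  [18],
and U^T v = (-5).
Solve U^T U · c = U^T v for the coefficients: c = (-5/18). The projection is proj_W(v) = U c.
Check: (v - proj_W(v)) · u_1 = 0  (should be 0).
Result: proj_W(v) = (5/18, -5/9, 5/9, -5/6).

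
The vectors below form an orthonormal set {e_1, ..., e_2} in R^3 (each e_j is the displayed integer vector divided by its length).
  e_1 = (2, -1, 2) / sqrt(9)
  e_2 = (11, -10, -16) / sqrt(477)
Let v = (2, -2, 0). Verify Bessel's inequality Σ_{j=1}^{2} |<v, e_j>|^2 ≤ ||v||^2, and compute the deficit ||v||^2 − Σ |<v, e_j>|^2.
Σ |<v, e_j>|^2 = 408/53; ||v||^2 = 8; deficit = 16/53

Write each e_j = u_j / sqrt(<u_j, u_j>) where u_j is the displayed integer vector. Then <v, e_j> = <v, u_j> / sqrt(<u_j, u_j>), so |<v, e_j>|^2 = <v, u_j>^2 / <u_j, u_j>.
Coefficients: <v, e_1> = 6/sqrt(9), <v, e_2> = 42/sqrt(477).
Square and sum: Σ |<v, e_j>|^2 = 408/53.
Compute ||v||^2 = v·v = 8.
Deficit = 8 − 408/53 = 16/53 ≥ 0, confirming Bessel's inequality. (The deficit equals ||v − Σ <v,e_j> e_j||^2, the squared distance from v to span{e_j}.)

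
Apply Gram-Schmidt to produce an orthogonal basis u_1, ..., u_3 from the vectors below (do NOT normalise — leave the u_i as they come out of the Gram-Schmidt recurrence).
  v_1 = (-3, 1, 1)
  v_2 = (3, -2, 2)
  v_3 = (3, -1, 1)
Orthogonal basis:
  u_1 = (-3, 1, 1)
  u_2 = (6/11, -13/11, 31/11)
  u_3 = (12/53, 27/53, 9/53)

Apply the Gram-Schmidt recurrence
  u_1 = v_1
  u_i = v_i − Σ_{j<i} ((v_i · u_j) / (u_j · u_j)) · u_j.

Step by step this gives:
  u_1 = (-3, 1, 1)
  u_2 = (6/11, -13/11, 31/11)
  u_3 = (12/53, 27/53, 9/53)

Orthogonality check:
  u_2 · u_1 = 0 (should be 0)
  u_3 · u_1 = 0 (should be 0)
  u_3 · u_2 = 0 (should be 0)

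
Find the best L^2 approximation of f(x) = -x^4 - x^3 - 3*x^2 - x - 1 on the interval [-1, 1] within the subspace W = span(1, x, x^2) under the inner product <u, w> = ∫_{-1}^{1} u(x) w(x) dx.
g(x) = -27*x^2/7 - 8*x/5 - 32/35

The best approximation g ∈ W is the orthogonal projection of f onto W. Writing g = a_0 + a_1 x + a_2 x^2, the coefficients solve the normal equations G · a = b where
  G_{ij} = <φ_i, φ_j> and b_i = <f, φ_i>, with φ_0 = 1, φ_1 = x, φ_2 = x^2.
G =
  [2, 0, 2/3]
  [0, 2/3, 0]
  [2/3, 0, 2/5],
b = (-22/5, -16/15, -226/105).
Solving gives a_0 = -32/35, a_1 = -8/5, a_2 = -27/7, so
  g(x) = -27*x^2/7 - 8*x/5 - 32/35.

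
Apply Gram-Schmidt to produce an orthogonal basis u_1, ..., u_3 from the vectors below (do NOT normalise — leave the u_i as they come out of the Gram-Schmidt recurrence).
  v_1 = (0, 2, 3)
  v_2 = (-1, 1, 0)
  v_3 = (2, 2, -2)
Orthogonal basis:
  u_1 = (0, 2, 3)
  u_2 = (-1, 9/13, -6/13)
  u_3 = (24/11, 24/11, -16/11)

Apply the Gram-Schmidt recurrence
  u_1 = v_1
  u_i = v_i − Σ_{j<i} ((v_i · u_j) / (u_j · u_j)) · u_j.

Step by step this gives:
  u_1 = (0, 2, 3)
  u_2 = (-1, 9/13, -6/13)
  u_3 = (24/11, 24/11, -16/11)

Orthogonality check:
  u_2 · u_1 = 0 (should be 0)
  u_3 · u_1 = 0 (should be 0)
  u_3 · u_2 = 0 (should be 0)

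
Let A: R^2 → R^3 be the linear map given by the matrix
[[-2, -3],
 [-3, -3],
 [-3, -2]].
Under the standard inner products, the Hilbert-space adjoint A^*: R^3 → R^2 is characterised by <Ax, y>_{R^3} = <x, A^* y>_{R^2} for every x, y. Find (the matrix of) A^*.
A^* = A^T =
[[-2, -3, -3],
 [-3, -3, -2]]

For real matrices with standard dot products, the defining identity <Ax, y> = <x, A^* y> gives (Ax)^T y = x^T (A^*) y, i.e. x^T A^T y = x^T (A^*) y. Since this holds for all x, y, we must have A^* = A^T. Therefore
A^* =
[[-2, -3, -3],
 [-3, -3, -2]].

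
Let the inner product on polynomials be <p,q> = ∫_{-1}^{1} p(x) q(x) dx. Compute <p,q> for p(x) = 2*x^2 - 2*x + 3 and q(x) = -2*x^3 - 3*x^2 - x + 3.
<p,q> = 248/15

Expand the product: p(x)·q(x) = -4*x^5 - 2*x^4 - 2*x^3 - x^2 - 9*x + 9.
∫_{-1}^{1} of each monomial x^k gives [2/(k+1) if k even, 0 if k odd]. Integrating term-by-term (or equivalently evaluating the antiderivative F(x) = -2*x^6/3 - 2*x^5/5 - x^4/2 - x^3/3 - 9*x^2/2 + 9*x at the endpoints):
  F(1) − F(−1) = 13/5 − (-209/15) = 248/15.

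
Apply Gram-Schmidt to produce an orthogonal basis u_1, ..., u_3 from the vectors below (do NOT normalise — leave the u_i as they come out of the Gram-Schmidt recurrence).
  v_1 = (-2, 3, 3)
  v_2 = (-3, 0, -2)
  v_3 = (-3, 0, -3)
Orthogonal basis:
  u_1 = (-2, 3, 3)
  u_2 = (-3, 0, -2)
  u_3 = (27/143, 9/22, -81/286)

Apply the Gram-Schmidt recurrence
  u_1 = v_1
  u_i = v_i − Σ_{j<i} ((v_i · u_j) / (u_j · u_j)) · u_j.

Step by step this gives:
  u_1 = (-2, 3, 3)
  u_2 = (-3, 0, -2)
  u_3 = (27/143, 9/22, -81/286)

Orthogonality check:
  u_2 · u_1 = 0 (should be 0)
  u_3 · u_1 = 0 (should be 0)
  u_3 · u_2 = 0 (should be 0)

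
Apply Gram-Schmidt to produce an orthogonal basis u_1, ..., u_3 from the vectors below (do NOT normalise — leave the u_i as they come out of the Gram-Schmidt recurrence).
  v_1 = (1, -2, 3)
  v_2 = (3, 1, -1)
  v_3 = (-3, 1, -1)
Orthogonal basis:
  u_1 = (1, -2, 3)
  u_2 = (22/7, 5/7, -4/7)
  u_3 = (-1/25, 2/5, 7/25)

Apply the Gram-Schmidt recurrence
  u_1 = v_1
  u_i = v_i − Σ_{j<i} ((v_i · u_j) / (u_j · u_j)) · u_j.

Step by step this gives:
  u_1 = (1, -2, 3)
  u_2 = (22/7, 5/7, -4/7)
  u_3 = (-1/25, 2/5, 7/25)

Orthogonality check:
  u_2 · u_1 = 0 (should be 0)
  u_3 · u_1 = 0 (should be 0)
  u_3 · u_2 = 0 (should be 0)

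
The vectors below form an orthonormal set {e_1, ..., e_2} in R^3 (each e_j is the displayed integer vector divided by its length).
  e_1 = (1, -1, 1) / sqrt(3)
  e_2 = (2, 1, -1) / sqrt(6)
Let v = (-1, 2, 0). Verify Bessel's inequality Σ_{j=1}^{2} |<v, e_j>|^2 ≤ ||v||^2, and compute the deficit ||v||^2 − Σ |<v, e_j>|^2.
Σ |<v, e_j>|^2 = 3; ||v||^2 = 5; deficit = 2

Write each e_j = u_j / sqrt(<u_j, u_j>) where u_j is the displayed integer vector. Then <v, e_j> = <v, u_j> / sqrt(<u_j, u_j>), so |<v, e_j>|^2 = <v, u_j>^2 / <u_j, u_j>.
Coefficients: <v, e_1> = -3/sqrt(3), <v, e_2> = 0/sqrt(6).
Square and sum: Σ |<v, e_j>|^2 = 3.
Compute ||v||^2 = v·v = 5.
Deficit = 5 − 3 = 2 ≥ 0, confirming Bessel's inequality. (The deficit equals ||v − Σ <v,e_j> e_j||^2, the squared distance from v to span{e_j}.)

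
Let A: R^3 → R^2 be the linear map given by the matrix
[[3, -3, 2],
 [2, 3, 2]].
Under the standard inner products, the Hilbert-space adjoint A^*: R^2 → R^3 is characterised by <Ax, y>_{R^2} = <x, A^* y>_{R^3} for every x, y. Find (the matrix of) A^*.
A^* = A^T =
[[3, 2],
 [-3, 3],
 [2, 2]]

For real matrices with standard dot products, the defining identity <Ax, y> = <x, A^* y> gives (Ax)^T y = x^T (A^*) y, i.e. x^T A^T y = x^T (A^*) y. Since this holds for all x, y, we must have A^* = A^T. Therefore
A^* =
[[3, 2],
 [-3, 3],
 [2, 2]].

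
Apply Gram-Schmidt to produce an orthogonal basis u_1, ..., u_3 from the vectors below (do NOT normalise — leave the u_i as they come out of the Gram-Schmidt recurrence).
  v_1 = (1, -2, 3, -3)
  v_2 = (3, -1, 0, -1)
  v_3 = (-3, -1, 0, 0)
Orthogonal basis:
  u_1 = (1, -2, 3, -3)
  u_2 = (61/23, -7/23, -24/23, 1/23)
  u_3 = (-92/189, -37/27, -53/63, -17/189)

Apply the Gram-Schmidt recurrence
  u_1 = v_1
  u_i = v_i − Σ_{j<i} ((v_i · u_j) / (u_j · u_j)) · u_j.

Step by step this gives:
  u_1 = (1, -2, 3, -3)
  u_2 = (61/23, -7/23, -24/23, 1/23)
  u_3 = (-92/189, -37/27, -53/63, -17/189)

Orthogonality check:
  u_2 · u_1 = 0 (should be 0)
  u_3 · u_1 = 0 (should be 0)
  u_3 · u_2 = 0 (should be 0)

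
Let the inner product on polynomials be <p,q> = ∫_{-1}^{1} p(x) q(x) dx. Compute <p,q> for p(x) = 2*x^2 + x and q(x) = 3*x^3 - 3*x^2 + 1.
<p,q> = 2/15

Expand the product: p(x)·q(x) = 6*x^5 - 3*x^4 - 3*x^3 + 2*x^2 + x.
∫_{-1}^{1} of each monomial x^k gives [2/(k+1) if k even, 0 if k odd]. Integrating term-by-term (or equivalently evaluating the antiderivative F(x) = x^6 - 3*x^5/5 - 3*x^4/4 + 2*x^3/3 + x^2/2 at the endpoints):
  F(1) − F(−1) = 49/60 − (41/60) = 2/15.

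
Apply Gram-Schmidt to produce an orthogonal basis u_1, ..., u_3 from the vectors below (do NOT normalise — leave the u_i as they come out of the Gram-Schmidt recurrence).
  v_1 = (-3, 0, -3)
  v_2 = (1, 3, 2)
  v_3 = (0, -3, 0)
Orthogonal basis:
  u_1 = (-3, 0, -3)
  u_2 = (-1/2, 3, 1/2)
  u_3 = (-9/19, -3/19, 9/19)

Apply the Gram-Schmidt recurrence
  u_1 = v_1
  u_i = v_i − Σ_{j<i} ((v_i · u_j) / (u_j · u_j)) · u_j.

Step by step this gives:
  u_1 = (-3, 0, -3)
  u_2 = (-1/2, 3, 1/2)
  u_3 = (-9/19, -3/19, 9/19)

Orthogonality check:
  u_2 · u_1 = 0 (should be 0)
  u_3 · u_1 = 0 (should be 0)
  u_3 · u_2 = 0 (should be 0)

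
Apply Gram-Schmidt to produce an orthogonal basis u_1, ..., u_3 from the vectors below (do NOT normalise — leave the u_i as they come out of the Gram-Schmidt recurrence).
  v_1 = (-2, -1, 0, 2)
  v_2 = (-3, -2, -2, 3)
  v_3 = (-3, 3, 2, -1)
Orthogonal basis:
  u_1 = (-2, -1, 0, 2)
  u_2 = (1/9, -4/9, -2, -1/9)
  u_3 = (-50/19, 48/19, -12/19, -26/19)

Apply the Gram-Schmidt recurrence
  u_1 = v_1
  u_i = v_i − Σ_{j<i} ((v_i · u_j) / (u_j · u_j)) · u_j.

Step by step this gives:
  u_1 = (-2, -1, 0, 2)
  u_2 = (1/9, -4/9, -2, -1/9)
  u_3 = (-50/19, 48/19, -12/19, -26/19)

Orthogonality check:
  u_2 · u_1 = 0 (should be 0)
  u_3 · u_1 = 0 (should be 0)
  u_3 · u_2 = 0 (should be 0)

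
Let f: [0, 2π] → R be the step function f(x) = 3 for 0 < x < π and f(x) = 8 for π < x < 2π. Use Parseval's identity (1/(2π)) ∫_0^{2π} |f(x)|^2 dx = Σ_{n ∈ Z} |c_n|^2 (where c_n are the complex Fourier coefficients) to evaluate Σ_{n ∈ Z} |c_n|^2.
Σ |c_n|^2 = 73/2

Parseval equates the L^2 energy of f (normalised by 1/(2π)) with the ℓ^2 sum of its Fourier coefficients: (1/(2π)) ∫_0^{2π} |f|^2 = Σ |c_n|^2.
Compute the left side: (1/(2π)) [∫_0^π 3^2 dx + ∫_π^{2π} 8^2 dx] = (1/(2π)) · (9π + 64π) = (9 + 64)/2 = 73/2.
So Σ_{n ∈ Z} |c_n|^2 = 73/2.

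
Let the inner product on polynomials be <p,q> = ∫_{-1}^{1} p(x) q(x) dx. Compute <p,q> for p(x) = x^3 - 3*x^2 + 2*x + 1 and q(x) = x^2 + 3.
<p,q> = -8/15

Expand the product: p(x)·q(x) = x^5 - 3*x^4 + 5*x^3 - 8*x^2 + 6*x + 3.
∫_{-1}^{1} of each monomial x^k gives [2/(k+1) if k even, 0 if k odd]. Integrating term-by-term (or equivalently evaluating the antiderivative F(x) = x^6/6 - 3*x^5/5 + 5*x^4/4 - 8*x^3/3 + 3*x^2 + 3*x at the endpoints):
  F(1) − F(−1) = 83/20 − (281/60) = -8/15.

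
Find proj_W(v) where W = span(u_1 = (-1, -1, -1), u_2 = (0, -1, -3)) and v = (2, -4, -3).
proj_W(v) = (1/7, -17/14, -55/14)

Set up U = [u_1 | ... | u_2] ∈ R^(3×2). The projector onto W = col(U) is P = U (U^T U)^(-1) U^T.
Compute U^T U =
  [3, 4]
  [4, 10],
and U^T v = (5, 13).
Solve U^T U · c = U^T v for the coefficients: c = (-1/7, 19/14). The projection is proj_W(v) = U c.
Check: (v - proj_W(v)) · u_1 = 0  (should be 0).
Check: (v - proj_W(v)) · u_2 = 0  (should be 0).
Result: proj_W(v) = (1/7, -17/14, -55/14).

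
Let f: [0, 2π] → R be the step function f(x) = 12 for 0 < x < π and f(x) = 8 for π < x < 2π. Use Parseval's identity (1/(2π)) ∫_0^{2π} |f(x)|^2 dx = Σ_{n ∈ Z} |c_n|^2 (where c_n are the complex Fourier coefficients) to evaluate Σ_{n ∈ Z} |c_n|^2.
Σ |c_n|^2 = 104

Parseval equates the L^2 energy of f (normalised by 1/(2π)) with the ℓ^2 sum of its Fourier coefficients: (1/(2π)) ∫_0^{2π} |f|^2 = Σ |c_n|^2.
Compute the left side: (1/(2π)) [∫_0^π 12^2 dx + ∫_π^{2π} 8^2 dx] = (1/(2π)) · (144π + 64π) = (144 + 64)/2 = 104.
So Σ_{n ∈ Z} |c_n|^2 = 104.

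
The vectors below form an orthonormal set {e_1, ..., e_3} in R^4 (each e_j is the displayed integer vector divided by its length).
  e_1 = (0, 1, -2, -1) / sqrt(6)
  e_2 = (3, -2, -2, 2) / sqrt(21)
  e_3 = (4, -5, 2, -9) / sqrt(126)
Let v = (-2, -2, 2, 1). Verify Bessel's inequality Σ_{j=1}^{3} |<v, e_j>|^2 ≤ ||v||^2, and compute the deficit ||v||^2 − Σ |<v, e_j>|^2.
Σ |<v, e_j>|^2 = 9; ||v||^2 = 13; deficit = 4

Write each e_j = u_j / sqrt(<u_j, u_j>) where u_j is the displayed integer vector. Then <v, e_j> = <v, u_j> / sqrt(<u_j, u_j>), so |<v, e_j>|^2 = <v, u_j>^2 / <u_j, u_j>.
Coefficients: <v, e_1> = -7/sqrt(6), <v, e_2> = -4/sqrt(21), <v, e_3> = -3/sqrt(126).
Square and sum: Σ |<v, e_j>|^2 = 9.
Compute ||v||^2 = v·v = 13.
Deficit = 13 − 9 = 4 ≥ 0, confirming Bessel's inequality. (The deficit equals ||v − Σ <v,e_j> e_j||^2, the squared distance from v to span{e_j}.)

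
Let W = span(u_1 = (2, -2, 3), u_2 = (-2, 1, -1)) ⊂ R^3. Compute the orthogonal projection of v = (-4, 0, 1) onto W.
proj_W(v) = (-82/21, 8/21, 25/21)

Set up U = [u_1 | ... | u_2] ∈ R^(3×2). The projector onto W = col(U) is P = U (U^T U)^(-1) U^T.
Compute U^T U =
  [17, -9]
  [-9, 6],
and U^T v = (-5, 7).
Solve U^T U · c = U^T v for the coefficients: c = (11/7, 74/21). The projection is proj_W(v) = U c.
Check: (v - proj_W(v)) · u_1 = 0  (should be 0).
Check: (v - proj_W(v)) · u_2 = 0  (should be 0).
Result: proj_W(v) = (-82/21, 8/21, 25/21).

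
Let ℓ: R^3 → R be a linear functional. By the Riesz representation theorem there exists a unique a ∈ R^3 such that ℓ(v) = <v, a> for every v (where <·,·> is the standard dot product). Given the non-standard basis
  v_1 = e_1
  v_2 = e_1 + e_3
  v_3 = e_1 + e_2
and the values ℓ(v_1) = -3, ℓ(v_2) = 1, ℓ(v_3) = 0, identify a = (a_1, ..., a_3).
a = (-3, 3, 4)

Write a = (a_1, ..., a_3) in the standard basis. For each basis vector v_i, ℓ(v_i) = <v_i, a> is a linear equation in the a_j's. Collect the n equations into a matrix system V a = ℓ, where row i of V is v_i (expressed in the standard basis). Since V is invertible (lower-triangular with 1s on the diagonal, up to permutation), solve by back-substitution:
  V =
[[1, 0, 0],
 [1, 0, 1],
 [1, 1, 0]]
  V a = (-3, 1, 0)
Solving gives a = (-3, 3, 4).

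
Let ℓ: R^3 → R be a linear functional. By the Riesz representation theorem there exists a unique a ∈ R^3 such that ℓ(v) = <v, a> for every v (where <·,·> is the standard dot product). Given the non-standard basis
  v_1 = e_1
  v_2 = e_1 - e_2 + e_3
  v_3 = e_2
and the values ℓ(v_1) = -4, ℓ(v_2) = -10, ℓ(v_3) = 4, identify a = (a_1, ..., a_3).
a = (-4, 4, -2)

Write a = (a_1, ..., a_3) in the standard basis. For each basis vector v_i, ℓ(v_i) = <v_i, a> is a linear equation in the a_j's. Collect the n equations into a matrix system V a = ℓ, where row i of V is v_i (expressed in the standard basis). Since V is invertible (lower-triangular with 1s on the diagonal, up to permutation), solve by back-substitution:
  V =
[[1, 0, 0],
 [1, -1, 1],
 [0, 1, 0]]
  V a = (-4, -10, 4)
Solving gives a = (-4, 4, -2).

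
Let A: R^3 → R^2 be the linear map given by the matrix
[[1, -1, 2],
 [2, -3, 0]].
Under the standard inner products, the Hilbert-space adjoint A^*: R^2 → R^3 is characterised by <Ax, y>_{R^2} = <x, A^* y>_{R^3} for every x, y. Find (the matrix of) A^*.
A^* = A^T =
[[1, 2],
 [-1, -3],
 [2, 0]]

For real matrices with standard dot products, the defining identity <Ax, y> = <x, A^* y> gives (Ax)^T y = x^T (A^*) y, i.e. x^T A^T y = x^T (A^*) y. Since this holds for all x, y, we must have A^* = A^T. Therefore
A^* =
[[1, 2],
 [-1, -3],
 [2, 0]].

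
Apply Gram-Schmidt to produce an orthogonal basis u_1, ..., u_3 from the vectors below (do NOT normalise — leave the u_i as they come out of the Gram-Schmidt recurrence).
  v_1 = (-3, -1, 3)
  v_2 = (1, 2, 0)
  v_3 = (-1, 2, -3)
Orthogonal basis:
  u_1 = (-3, -1, 3)
  u_2 = (4/19, 33/19, 15/19)
  u_3 = (-81/35, 81/70, -27/14)

Apply the Gram-Schmidt recurrence
  u_1 = v_1
  u_i = v_i − Σ_{j<i} ((v_i · u_j) / (u_j · u_j)) · u_j.

Step by step this gives:
  u_1 = (-3, -1, 3)
  u_2 = (4/19, 33/19, 15/19)
  u_3 = (-81/35, 81/70, -27/14)

Orthogonality check:
  u_2 · u_1 = 0 (should be 0)
  u_3 · u_1 = 0 (should be 0)
  u_3 · u_2 = 0 (should be 0)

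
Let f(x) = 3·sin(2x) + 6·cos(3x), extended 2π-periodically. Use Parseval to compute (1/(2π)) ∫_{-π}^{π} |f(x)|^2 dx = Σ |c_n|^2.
Σ |c_n|^2 = 45/2

Expand |f|^2 and use orthogonality of {sin(nx), cos(mx)} on [-π, π]:
  ∫_{-π}^{π} sin(nx)^2 dx = π, ∫ cos(mx)^2 dx = π, and cross terms integrate to 0.
So ∫_{-π}^{π} f(x)^2 dx = 3^2 · π + 6^2 · π = (9 + 36)π.
Divide by 2π: (9 + 36)/2 = 45/2.
By Parseval, this equals Σ |c_n|^2.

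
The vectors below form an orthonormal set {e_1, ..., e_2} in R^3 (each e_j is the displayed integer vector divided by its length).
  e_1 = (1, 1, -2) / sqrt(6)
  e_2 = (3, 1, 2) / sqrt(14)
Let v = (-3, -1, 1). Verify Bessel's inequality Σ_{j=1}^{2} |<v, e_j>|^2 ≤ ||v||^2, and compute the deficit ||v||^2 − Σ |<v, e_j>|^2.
Σ |<v, e_j>|^2 = 74/7; ||v||^2 = 11; deficit = 3/7

Write each e_j = u_j / sqrt(<u_j, u_j>) where u_j is the displayed integer vector. Then <v, e_j> = <v, u_j> / sqrt(<u_j, u_j>), so |<v, e_j>|^2 = <v, u_j>^2 / <u_j, u_j>.
Coefficients: <v, e_1> = -6/sqrt(6), <v, e_2> = -8/sqrt(14).
Square and sum: Σ |<v, e_j>|^2 = 74/7.
Compute ||v||^2 = v·v = 11.
Deficit = 11 − 74/7 = 3/7 ≥ 0, confirming Bessel's inequality. (The deficit equals ||v − Σ <v,e_j> e_j||^2, the squared distance from v to span{e_j}.)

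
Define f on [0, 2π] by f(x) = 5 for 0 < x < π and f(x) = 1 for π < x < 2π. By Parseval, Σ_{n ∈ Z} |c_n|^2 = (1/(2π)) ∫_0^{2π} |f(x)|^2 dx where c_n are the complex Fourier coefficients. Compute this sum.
Σ |c_n|^2 = 13

Parseval equates the L^2 energy of f (normalised by 1/(2π)) with the ℓ^2 sum of its Fourier coefficients: (1/(2π)) ∫_0^{2π} |f|^2 = Σ |c_n|^2.
Compute the left side: (1/(2π)) [∫_0^π 5^2 dx + ∫_π^{2π} 1^2 dx] = (1/(2π)) · (25π + 1π) = (25 + 1)/2 = 13.
So Σ_{n ∈ Z} |c_n|^2 = 13.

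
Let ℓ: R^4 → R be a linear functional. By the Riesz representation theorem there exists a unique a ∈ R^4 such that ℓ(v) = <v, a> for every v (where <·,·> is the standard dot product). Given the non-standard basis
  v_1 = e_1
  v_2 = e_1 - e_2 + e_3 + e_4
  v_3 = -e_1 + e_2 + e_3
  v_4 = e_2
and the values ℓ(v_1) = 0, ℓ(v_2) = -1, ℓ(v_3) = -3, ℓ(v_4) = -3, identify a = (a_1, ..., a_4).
a = (0, -3, 0, -4)

Write a = (a_1, ..., a_4) in the standard basis. For each basis vector v_i, ℓ(v_i) = <v_i, a> is a linear equation in the a_j's. Collect the n equations into a matrix system V a = ℓ, where row i of V is v_i (expressed in the standard basis). Since V is invertible (lower-triangular with 1s on the diagonal, up to permutation), solve by back-substitution:
  V =
[[1, 0, 0, 0],
 [1, -1, 1, 1],
 [-1, 1, 1, 0],
 [0, 1, 0, 0]]
  V a = (0, -1, -3, -3)
Solving gives a = (0, -3, 0, -4).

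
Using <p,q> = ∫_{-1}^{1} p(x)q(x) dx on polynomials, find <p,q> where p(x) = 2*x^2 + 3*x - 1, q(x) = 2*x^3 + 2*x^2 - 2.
<p,q> = 4

Expand the product: p(x)·q(x) = 4*x^5 + 10*x^4 + 4*x^3 - 6*x^2 - 6*x + 2.
∫_{-1}^{1} of each monomial x^k gives [2/(k+1) if k even, 0 if k odd]. Integrating term-by-term (or equivalently evaluating the antiderivative F(x) = 2*x^6/3 + 2*x^5 + x^4 - 2*x^3 - 3*x^2 + 2*x at the endpoints):
  F(1) − F(−1) = 2/3 − (-10/3) = 4.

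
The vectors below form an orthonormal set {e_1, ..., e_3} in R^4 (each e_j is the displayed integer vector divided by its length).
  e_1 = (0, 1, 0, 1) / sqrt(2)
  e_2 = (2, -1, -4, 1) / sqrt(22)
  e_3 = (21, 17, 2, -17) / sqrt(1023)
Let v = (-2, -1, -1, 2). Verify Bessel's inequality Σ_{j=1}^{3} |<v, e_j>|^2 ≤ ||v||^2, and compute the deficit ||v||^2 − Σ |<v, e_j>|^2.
Σ |<v, e_j>|^2 = 905/93; ||v||^2 = 10; deficit = 25/93

Write each e_j = u_j / sqrt(<u_j, u_j>) where u_j is the displayed integer vector. Then <v, e_j> = <v, u_j> / sqrt(<u_j, u_j>), so |<v, e_j>|^2 = <v, u_j>^2 / <u_j, u_j>.
Coefficients: <v, e_1> = 1/sqrt(2), <v, e_2> = 3/sqrt(22), <v, e_3> = -95/sqrt(1023).
Square and sum: Σ |<v, e_j>|^2 = 905/93.
Compute ||v||^2 = v·v = 10.
Deficit = 10 − 905/93 = 25/93 ≥ 0, confirming Bessel's inequality. (The deficit equals ||v − Σ <v,e_j> e_j||^2, the squared distance from v to span{e_j}.)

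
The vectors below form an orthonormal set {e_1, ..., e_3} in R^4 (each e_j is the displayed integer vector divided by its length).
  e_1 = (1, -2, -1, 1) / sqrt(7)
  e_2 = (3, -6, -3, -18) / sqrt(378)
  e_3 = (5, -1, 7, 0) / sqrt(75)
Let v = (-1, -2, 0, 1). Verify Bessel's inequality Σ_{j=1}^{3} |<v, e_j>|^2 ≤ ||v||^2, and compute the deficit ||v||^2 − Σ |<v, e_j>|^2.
Σ |<v, e_j>|^2 = 131/50; ||v||^2 = 6; deficit = 169/50

Write each e_j = u_j / sqrt(<u_j, u_j>) where u_j is the displayed integer vector. Then <v, e_j> = <v, u_j> / sqrt(<u_j, u_j>), so |<v, e_j>|^2 = <v, u_j>^2 / <u_j, u_j>.
Coefficients: <v, e_1> = 4/sqrt(7), <v, e_2> = -9/sqrt(378), <v, e_3> = -3/sqrt(75).
Square and sum: Σ |<v, e_j>|^2 = 131/50.
Compute ||v||^2 = v·v = 6.
Deficit = 6 − 131/50 = 169/50 ≥ 0, confirming Bessel's inequality. (The deficit equals ||v − Σ <v,e_j> e_j||^2, the squared distance from v to span{e_j}.)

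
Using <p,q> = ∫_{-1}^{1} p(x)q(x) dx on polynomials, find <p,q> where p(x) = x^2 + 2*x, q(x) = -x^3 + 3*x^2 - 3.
<p,q> = -8/5

Expand the product: p(x)·q(x) = -x^5 + x^4 + 6*x^3 - 3*x^2 - 6*x.
∫_{-1}^{1} of each monomial x^k gives [2/(k+1) if k even, 0 if k odd]. Integrating term-by-term (or equivalently evaluating the antiderivative F(x) = -x^6/6 + x^5/5 + 3*x^4/2 - x^3 - 3*x^2 at the endpoints):
  F(1) − F(−1) = -37/15 − (-13/15) = -8/5.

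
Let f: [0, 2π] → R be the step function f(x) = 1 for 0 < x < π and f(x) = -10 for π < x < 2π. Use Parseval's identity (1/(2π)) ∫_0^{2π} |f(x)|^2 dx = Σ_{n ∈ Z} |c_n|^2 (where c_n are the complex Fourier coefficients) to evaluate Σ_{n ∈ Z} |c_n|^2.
Σ |c_n|^2 = 101/2

Parseval equates the L^2 energy of f (normalised by 1/(2π)) with the ℓ^2 sum of its Fourier coefficients: (1/(2π)) ∫_0^{2π} |f|^2 = Σ |c_n|^2.
Compute the left side: (1/(2π)) [∫_0^π 1^2 dx + ∫_π^{2π} (-10)^2 dx] = (1/(2π)) · (1π + 100π) = (1 + 100)/2 = 101/2.
So Σ_{n ∈ Z} |c_n|^2 = 101/2.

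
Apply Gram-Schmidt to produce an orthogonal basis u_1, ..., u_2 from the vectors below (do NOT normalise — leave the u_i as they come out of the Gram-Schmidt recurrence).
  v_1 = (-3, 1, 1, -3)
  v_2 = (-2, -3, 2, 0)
Orthogonal basis:
  u_1 = (-3, 1, 1, -3)
  u_2 = (-5/4, -13/4, 7/4, 3/4)

Apply the Gram-Schmidt recurrence
  u_1 = v_1
  u_i = v_i − Σ_{j<i} ((v_i · u_j) / (u_j · u_j)) · u_j.

Step by step this gives:
  u_1 = (-3, 1, 1, -3)
  u_2 = (-5/4, -13/4, 7/4, 3/4)

Orthogonality check:
  u_2 · u_1 = 0 (should be 0)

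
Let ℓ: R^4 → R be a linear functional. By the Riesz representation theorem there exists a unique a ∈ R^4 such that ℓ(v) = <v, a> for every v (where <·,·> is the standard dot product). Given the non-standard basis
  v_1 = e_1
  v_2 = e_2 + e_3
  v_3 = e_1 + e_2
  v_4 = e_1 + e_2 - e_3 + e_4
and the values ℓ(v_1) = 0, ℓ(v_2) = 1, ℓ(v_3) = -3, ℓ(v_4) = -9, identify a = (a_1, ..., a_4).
a = (0, -3, 4, -2)

Write a = (a_1, ..., a_4) in the standard basis. For each basis vector v_i, ℓ(v_i) = <v_i, a> is a linear equation in the a_j's. Collect the n equations into a matrix system V a = ℓ, where row i of V is v_i (expressed in the standard basis). Since V is invertible (lower-triangular with 1s on the diagonal, up to permutation), solve by back-substitution:
  V =
[[1, 0, 0, 0],
 [0, 1, 1, 0],
 [1, 1, 0, 0],
 [1, 1, -1, 1]]
  V a = (0, 1, -3, -9)
Solving gives a = (0, -3, 4, -2).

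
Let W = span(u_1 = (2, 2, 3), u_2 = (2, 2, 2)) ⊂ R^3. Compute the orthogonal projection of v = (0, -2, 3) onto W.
proj_W(v) = (-1, -1, 3)

Set up U = [u_1 | ... | u_2] ∈ R^(3×2). The projector onto W = col(U) is P = U (U^T U)^(-1) U^T.
Compute U^T U =
  [17, 14]
  [14, 12],
and U^T v = (5, 2).
Solve U^T U · c = U^T v for the coefficients: c = (4, -9/2). The projection is proj_W(v) = U c.
Check: (v - proj_W(v)) · u_1 = 0  (should be 0).
Check: (v - proj_W(v)) · u_2 = 0  (should be 0).
Result: proj_W(v) = (-1, -1, 3).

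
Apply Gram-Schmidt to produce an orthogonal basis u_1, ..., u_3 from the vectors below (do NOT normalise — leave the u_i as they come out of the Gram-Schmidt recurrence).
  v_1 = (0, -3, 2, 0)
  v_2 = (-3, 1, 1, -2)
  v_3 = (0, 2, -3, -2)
Orthogonal basis:
  u_1 = (0, -3, 2, 0)
  u_2 = (-3, 10/13, 15/13, -2)
  u_3 = (81/194, -85/97, -255/194, -167/97)

Apply the Gram-Schmidt recurrence
  u_1 = v_1
  u_i = v_i − Σ_{j<i} ((v_i · u_j) / (u_j · u_j)) · u_j.

Step by step this gives:
  u_1 = (0, -3, 2, 0)
  u_2 = (-3, 10/13, 15/13, -2)
  u_3 = (81/194, -85/97, -255/194, -167/97)

Orthogonality check:
  u_2 · u_1 = 0 (should be 0)
  u_3 · u_1 = 0 (should be 0)
  u_3 · u_2 = 0 (should be 0)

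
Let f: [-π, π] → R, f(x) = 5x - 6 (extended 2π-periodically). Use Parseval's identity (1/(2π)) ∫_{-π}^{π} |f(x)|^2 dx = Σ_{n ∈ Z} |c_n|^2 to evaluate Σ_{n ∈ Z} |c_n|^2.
Σ |c_n|^2 = 25π^2/3 + 36

Expand and integrate term by term over [-π, π]:
  ∫ (5x)^2 dx = 25·(2π^3/3); ∫ 2·5·(-6)·x dx = 0 (odd integrand); ∫ (-6)^2 dx = 36·2π.
So (1/(2π)) ∫_{-π}^{π} (5x - 6)^2 dx = 25π^2/3 + 36 = 25π^2/3 + 36.
Parseval ⇒ Σ |c_n|^2 = 25π^2/3 + 36.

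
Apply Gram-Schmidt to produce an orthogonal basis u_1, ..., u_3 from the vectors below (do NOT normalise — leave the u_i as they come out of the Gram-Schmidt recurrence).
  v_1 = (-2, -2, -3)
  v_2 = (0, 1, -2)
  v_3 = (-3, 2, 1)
Orthogonal basis:
  u_1 = (-2, -2, -3)
  u_2 = (8/17, 25/17, -22/17)
  u_3 = (-217/69, 124/69, 62/69)

Apply the Gram-Schmidt recurrence
  u_1 = v_1
  u_i = v_i − Σ_{j<i} ((v_i · u_j) / (u_j · u_j)) · u_j.

Step by step this gives:
  u_1 = (-2, -2, -3)
  u_2 = (8/17, 25/17, -22/17)
  u_3 = (-217/69, 124/69, 62/69)

Orthogonality check:
  u_2 · u_1 = 0 (should be 0)
  u_3 · u_1 = 0 (should be 0)
  u_3 · u_2 = 0 (should be 0)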